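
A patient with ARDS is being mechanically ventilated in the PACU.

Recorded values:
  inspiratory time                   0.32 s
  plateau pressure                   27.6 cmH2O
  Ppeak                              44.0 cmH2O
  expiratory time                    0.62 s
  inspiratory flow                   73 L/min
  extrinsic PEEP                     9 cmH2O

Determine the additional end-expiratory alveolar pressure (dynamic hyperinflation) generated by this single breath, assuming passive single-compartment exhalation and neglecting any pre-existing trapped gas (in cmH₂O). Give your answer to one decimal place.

Flow: 73 L/min ÷ 60 = 1.2167 L/s.
Vt = flow × Ti = 1.2167 L/s × 0.32 s × 1000 mL/L = 389.34 mL.
R = (PIP − Pplat)/V̇ = (44.0 − 27.6) / 1.2167 = 16.4/1.2167 = 13.479 cmH2O·s/L.
C = Vt/(Pplat − PEEP) = 389.34 / (27.6 − 9) = 389.34/18.6 = 20.932 mL/cmH2O.
τ = R × C = 13.479 × 0.02093 L/cmH2O = 0.2821 s.
Fraction remaining = e^(−Te/τ) = e^(−0.62/0.2821) = 0.111; trapped volume = 389.34 × 0.111 = 43.217 mL.
Additional alveolar pressure from trapping ≈ V_trapped / C = 43.217 / 20.932 = 2.065 cmH2O.

2.1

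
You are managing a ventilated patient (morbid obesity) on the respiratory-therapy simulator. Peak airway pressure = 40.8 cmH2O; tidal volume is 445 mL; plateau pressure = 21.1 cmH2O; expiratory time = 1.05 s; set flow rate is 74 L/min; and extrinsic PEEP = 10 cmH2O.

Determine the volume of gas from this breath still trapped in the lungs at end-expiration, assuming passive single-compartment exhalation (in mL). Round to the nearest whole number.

Flow: 74 L/min ÷ 60 = 1.2333 L/s.
R = (PIP − Pplat)/V̇ = (40.8 − 21.1) / 1.2333 = 19.7/1.2333 = 15.973 cmH2O·s/L.
C = Vt/(Pplat − PEEP) = 445.0 / (21.1 − 10) = 445.0/11.1 = 40.09 mL/cmH2O.
τ = R × C = 15.973 × 0.04009 L/cmH2O = 0.6404 s.
Fraction remaining = e^(−Te/τ) = e^(−1.05/0.6404) = 0.1941.
Trapped volume = 445.0 × 0.1941 = 86.375 mL.

86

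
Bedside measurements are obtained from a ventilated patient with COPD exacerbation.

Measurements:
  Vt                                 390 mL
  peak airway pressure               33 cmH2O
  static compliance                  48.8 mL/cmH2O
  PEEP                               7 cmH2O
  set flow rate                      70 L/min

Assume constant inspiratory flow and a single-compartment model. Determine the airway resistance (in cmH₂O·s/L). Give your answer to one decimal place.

Flow: 70 L/min ÷ 60 = 1.1667 L/s.
Equation of motion (constant flow): PIP = Vt/C + R·V̇ + PEEP.
R·V̇ = PIP − Vt/C − PEEP = 33 − 390/48.8 − 7 = 33 − 7.992 − 7 = 18.008 cmH2O.
R = 18.008 / 1.1667 = 15.435 cmH2O·s/L.

15.4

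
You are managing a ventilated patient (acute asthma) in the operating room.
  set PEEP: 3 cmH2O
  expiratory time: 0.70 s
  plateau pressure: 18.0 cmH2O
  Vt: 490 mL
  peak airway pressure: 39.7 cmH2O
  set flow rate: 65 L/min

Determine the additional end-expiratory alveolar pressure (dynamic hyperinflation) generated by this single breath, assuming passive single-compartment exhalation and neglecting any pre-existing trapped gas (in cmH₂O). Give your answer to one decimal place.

5.1

Flow: 65 L/min ÷ 60 = 1.0833 L/s.
R = (PIP − Pplat)/V̇ = (39.7 − 18.0) / 1.0833 = 21.7/1.0833 = 20.031 cmH2O·s/L.
C = Vt/(Pplat − PEEP) = 490.0 / (18.0 − 3) = 490.0/15.0 = 32.667 mL/cmH2O.
τ = R × C = 20.031 × 0.03267 L/cmH2O = 0.6544 s.
Fraction remaining = e^(−Te/τ) = e^(−0.70/0.6544) = 0.3431; trapped volume = 490.0 × 0.3431 = 168.12 mL.
Additional alveolar pressure from trapping ≈ V_trapped / C = 168.12 / 32.667 = 5.146 cmH2O.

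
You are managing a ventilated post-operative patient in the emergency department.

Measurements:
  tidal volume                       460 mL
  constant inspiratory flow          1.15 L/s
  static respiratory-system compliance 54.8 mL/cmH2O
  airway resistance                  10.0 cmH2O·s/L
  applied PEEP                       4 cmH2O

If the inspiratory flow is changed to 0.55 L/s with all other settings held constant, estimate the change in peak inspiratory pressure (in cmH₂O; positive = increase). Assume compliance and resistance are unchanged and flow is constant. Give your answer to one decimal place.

-6.0

PIP = Vt/C + R·V̇ + PEEP (constant-flow equation of motion).
Only the resistive term changes: ΔPIP = R × ΔV̇ = 10.0 × (0.55 − 1.15) = 10.0 × -0.6 = -6.0 cmH2O.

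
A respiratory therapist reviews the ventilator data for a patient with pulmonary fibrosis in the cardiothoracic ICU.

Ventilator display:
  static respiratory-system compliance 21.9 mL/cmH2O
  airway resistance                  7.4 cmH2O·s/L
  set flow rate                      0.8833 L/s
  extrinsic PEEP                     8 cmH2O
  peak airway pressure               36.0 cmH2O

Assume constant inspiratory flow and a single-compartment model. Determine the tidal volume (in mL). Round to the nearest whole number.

Equation of motion (constant flow): PIP = Vt/C + R·V̇ + PEEP.
Vt/C = PIP − R·V̇ − PEEP = 36.0 − 6.536 − 8 = 21.464 cmH2O.
Vt = C × 21.464 = 21.9 × 21.464 = 470.06 mL.

470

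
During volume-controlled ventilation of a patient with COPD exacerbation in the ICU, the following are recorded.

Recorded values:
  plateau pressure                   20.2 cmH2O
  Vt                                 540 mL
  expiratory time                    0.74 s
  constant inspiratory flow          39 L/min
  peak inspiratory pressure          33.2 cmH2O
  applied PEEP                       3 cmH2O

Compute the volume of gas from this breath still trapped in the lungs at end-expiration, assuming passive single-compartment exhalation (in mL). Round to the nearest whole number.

166

Flow: 39 L/min ÷ 60 = 0.65 L/s.
R = (PIP − Pplat)/V̇ = (33.2 − 20.2) / 0.65 = 13.0/0.65 = 20.0 cmH2O·s/L.
C = Vt/(Pplat − PEEP) = 540.0 / (20.2 − 3) = 540.0/17.2 = 31.395 mL/cmH2O.
τ = R × C = 20.0 × 0.0314 L/cmH2O = 0.628 s.
Fraction remaining = e^(−Te/τ) = e^(−0.74/0.628) = 0.3078.
Trapped volume = 540.0 × 0.3078 = 166.21 mL.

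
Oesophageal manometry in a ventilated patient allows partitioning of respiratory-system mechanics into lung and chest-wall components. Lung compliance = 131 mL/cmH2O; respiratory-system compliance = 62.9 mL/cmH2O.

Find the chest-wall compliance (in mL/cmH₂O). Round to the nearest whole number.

1/Ccw = 1/Crs − 1/CL.
1/Ccw = 1/62.9 − 1/131 = 0.008265.
Ccw = 120.99 mL/cmH2O.

121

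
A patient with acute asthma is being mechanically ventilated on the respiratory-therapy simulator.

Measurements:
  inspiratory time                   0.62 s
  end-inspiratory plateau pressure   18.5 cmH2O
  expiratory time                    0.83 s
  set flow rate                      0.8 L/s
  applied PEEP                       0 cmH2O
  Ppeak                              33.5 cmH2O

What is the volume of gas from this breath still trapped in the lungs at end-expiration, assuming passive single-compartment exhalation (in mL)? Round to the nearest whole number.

95

Vt = flow × Ti = 0.8 L/s × 0.62 s × 1000 mL/L = 496.0 mL.
R = (PIP − Pplat)/V̇ = (33.5 − 18.5) / 0.8 = 15.0/0.8 = 18.75 cmH2O·s/L.
C = Vt/(Pplat − PEEP) = 496.0 / (18.5 − 0) = 496.0/18.5 = 26.811 mL/cmH2O.
τ = R × C = 18.75 × 0.02681 L/cmH2O = 0.5027 s.
Fraction remaining = e^(−Te/τ) = e^(−0.83/0.5027) = 0.1918.
Trapped volume = 496.0 × 0.1918 = 95.133 mL.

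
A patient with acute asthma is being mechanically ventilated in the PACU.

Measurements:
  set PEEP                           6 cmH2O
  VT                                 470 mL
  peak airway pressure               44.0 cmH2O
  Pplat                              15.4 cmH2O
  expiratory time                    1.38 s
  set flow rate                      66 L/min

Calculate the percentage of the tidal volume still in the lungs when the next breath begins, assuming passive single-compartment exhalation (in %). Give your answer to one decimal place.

Flow: 66 L/min ÷ 60 = 1.1 L/s.
R = (PIP − Pplat)/V̇ = (44.0 − 15.4) / 1.1 = 28.6/1.1 = 26.0 cmH2O·s/L.
C = Vt/(Pplat − PEEP) = 470.0 / (15.4 − 6) = 470.0/9.4 = 50.0 mL/cmH2O.
τ = R × C = 26.0 × 0.05 L/cmH2O = 1.3 s.
Fraction remaining at end-expiration = e^(−Te/τ) = e^(−1.38/1.3) = 0.3459 → 34.59%.

34.6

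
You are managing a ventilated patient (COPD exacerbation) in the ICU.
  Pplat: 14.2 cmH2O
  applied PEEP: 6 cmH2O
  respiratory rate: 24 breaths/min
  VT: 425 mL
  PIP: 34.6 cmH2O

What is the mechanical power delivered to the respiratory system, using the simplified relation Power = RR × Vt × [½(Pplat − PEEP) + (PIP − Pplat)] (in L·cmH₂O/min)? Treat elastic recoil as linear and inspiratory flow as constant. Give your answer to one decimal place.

249.9

Per-breath work = Vt × [½(Pplat−PEEP) + (PIP−Pplat)] = 0.425 × [0.5×8.2 + 20.4] = 0.425 × 24.5 = 10.413 L·cmH2O.
Power = 24 × 10.413 = 249.91 L·cmH2O/min.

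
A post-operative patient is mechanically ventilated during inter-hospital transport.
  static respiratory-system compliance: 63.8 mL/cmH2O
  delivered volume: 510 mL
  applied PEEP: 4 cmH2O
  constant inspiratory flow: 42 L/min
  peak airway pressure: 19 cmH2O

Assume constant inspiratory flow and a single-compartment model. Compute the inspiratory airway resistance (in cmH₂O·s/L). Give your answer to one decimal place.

Flow: 42 L/min ÷ 60 = 0.7 L/s.
Equation of motion (constant flow): PIP = Vt/C + R·V̇ + PEEP.
R·V̇ = PIP − Vt/C − PEEP = 19 − 510/63.8 − 4 = 19 − 7.994 − 4 = 7.006 cmH2O.
R = 7.006 / 0.7 = 10.009 cmH2O·s/L.

10.0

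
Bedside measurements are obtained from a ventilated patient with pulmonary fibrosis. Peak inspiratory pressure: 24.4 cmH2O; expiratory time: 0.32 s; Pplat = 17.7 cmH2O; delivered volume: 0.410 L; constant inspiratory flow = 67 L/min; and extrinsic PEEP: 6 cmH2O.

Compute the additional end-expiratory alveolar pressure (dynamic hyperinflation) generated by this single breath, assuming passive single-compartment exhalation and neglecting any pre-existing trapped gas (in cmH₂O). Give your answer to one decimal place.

2.6

Flow: 67 L/min ÷ 60 = 1.1167 L/s.
R = (PIP − Pplat)/V̇ = (24.4 − 17.7) / 1.1167 = 6.7/1.1167 = 6.0 cmH2O·s/L.
C = Vt/(Pplat − PEEP) = 410.0 / (17.7 − 6) = 410.0/11.7 = 35.043 mL/cmH2O.
τ = R × C = 6.0 × 0.03504 L/cmH2O = 0.2102 s.
Fraction remaining = e^(−Te/τ) = e^(−0.32/0.2102) = 0.2182; trapped volume = 410.0 × 0.2182 = 89.462 mL.
Additional alveolar pressure from trapping ≈ V_trapped / C = 89.462 / 35.043 = 2.553 cmH2O.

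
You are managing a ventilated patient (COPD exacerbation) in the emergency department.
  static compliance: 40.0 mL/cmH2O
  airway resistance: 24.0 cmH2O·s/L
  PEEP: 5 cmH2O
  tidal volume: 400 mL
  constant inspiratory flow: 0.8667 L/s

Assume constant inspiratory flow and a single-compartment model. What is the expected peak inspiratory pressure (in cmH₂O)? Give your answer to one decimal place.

35.8

Equation of motion (constant flow): PIP = Vt/C + R·V̇ + PEEP.
PIP = 400/40.0 + 24.0×0.8667 + 5 = 10.0 + 20.801 + 5 = 35.801 cmH2O.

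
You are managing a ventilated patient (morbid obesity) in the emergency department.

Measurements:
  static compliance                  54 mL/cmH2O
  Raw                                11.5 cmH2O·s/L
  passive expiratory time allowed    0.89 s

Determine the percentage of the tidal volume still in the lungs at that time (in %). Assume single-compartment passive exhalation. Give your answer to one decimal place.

23.9

τ = R × C = 11.5 × 54 mL/cmH2O = 11.5 × 0.054 L/cmH2O = 0.621 s.
Passive exhalation: V(t)/V₀ = e^(−t/τ) = e^(−0.89/0.621) = 0.2386.
Fraction remaining = 0.2386 → 23.86%.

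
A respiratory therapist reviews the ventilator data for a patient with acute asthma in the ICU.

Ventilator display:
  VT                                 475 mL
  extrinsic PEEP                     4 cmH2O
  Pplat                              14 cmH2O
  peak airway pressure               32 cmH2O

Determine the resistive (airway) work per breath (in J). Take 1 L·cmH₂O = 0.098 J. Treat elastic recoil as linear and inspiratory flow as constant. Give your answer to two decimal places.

0.84

With constant inspiratory flow the resistive pressure is constant at PIP − Pplat = 32 − 14 = 18.0 cmH2O, so resistive work = 18.0 × 0.475 = 8.55 L·cmH2O.
× 0.098 J/(L·cmH2O) → 0.8379 J.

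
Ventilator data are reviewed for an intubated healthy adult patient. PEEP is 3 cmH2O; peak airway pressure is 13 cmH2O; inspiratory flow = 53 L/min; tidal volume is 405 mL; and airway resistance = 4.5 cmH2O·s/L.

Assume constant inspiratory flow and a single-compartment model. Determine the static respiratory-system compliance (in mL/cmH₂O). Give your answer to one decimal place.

67.2

Flow: 53 L/min ÷ 60 = 0.8833 L/s.
Equation of motion (constant flow): PIP = Vt/C + R·V̇ + PEEP.
Vt/C = PIP − R·V̇ − PEEP = 13 − 4.5×0.8833 − 3 = 13 − 3.975 − 3 = 6.025 cmH2O.
C = Vt / 6.025 = 405 / 6.025 = 67.22 mL/cmH2O.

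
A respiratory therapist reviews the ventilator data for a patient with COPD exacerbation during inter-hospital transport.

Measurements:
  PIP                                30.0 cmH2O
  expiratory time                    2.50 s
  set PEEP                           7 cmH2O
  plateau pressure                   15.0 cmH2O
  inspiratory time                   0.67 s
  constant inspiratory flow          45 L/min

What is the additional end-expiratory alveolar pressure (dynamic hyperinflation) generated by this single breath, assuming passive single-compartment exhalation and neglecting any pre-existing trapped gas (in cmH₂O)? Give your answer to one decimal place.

Flow: 45 L/min ÷ 60 = 0.75 L/s.
Vt = flow × Ti = 0.75 L/s × 0.67 s × 1000 mL/L = 502.5 mL.
R = (PIP − Pplat)/V̇ = (30.0 − 15.0) / 0.75 = 15.0/0.75 = 20.0 cmH2O·s/L.
C = Vt/(Pplat − PEEP) = 502.5 / (15.0 − 7) = 502.5/8.0 = 62.813 mL/cmH2O.
τ = R × C = 20.0 × 0.06281 L/cmH2O = 1.256 s.
Fraction remaining = e^(−Te/τ) = e^(−2.50/1.256) = 0.1366; trapped volume = 502.5 × 0.1366 = 68.642 mL.
Additional alveolar pressure from trapping ≈ V_trapped / C = 68.642 / 62.813 = 1.093 cmH2O.

1.1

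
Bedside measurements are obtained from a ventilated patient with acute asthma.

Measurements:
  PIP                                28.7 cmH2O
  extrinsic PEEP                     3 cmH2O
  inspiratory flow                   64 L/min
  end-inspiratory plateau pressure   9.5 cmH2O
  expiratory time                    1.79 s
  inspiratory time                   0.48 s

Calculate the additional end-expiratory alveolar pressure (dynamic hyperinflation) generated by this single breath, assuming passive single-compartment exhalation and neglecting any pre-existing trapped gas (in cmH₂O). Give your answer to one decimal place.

1.8

Flow: 64 L/min ÷ 60 = 1.0667 L/s.
Vt = flow × Ti = 1.0667 L/s × 0.48 s × 1000 mL/L = 512.02 mL.
R = (PIP − Pplat)/V̇ = (28.7 − 9.5) / 1.0667 = 19.2/1.0667 = 17.999 cmH2O·s/L.
C = Vt/(Pplat − PEEP) = 512.02 / (9.5 − 3) = 512.02/6.5 = 78.772 mL/cmH2O.
τ = R × C = 17.999 × 0.07877 L/cmH2O = 1.418 s.
Fraction remaining = e^(−Te/τ) = e^(−1.79/1.418) = 0.283; trapped volume = 512.02 × 0.283 = 144.9 mL.
Additional alveolar pressure from trapping ≈ V_trapped / C = 144.9 / 78.772 = 1.839 cmH2O.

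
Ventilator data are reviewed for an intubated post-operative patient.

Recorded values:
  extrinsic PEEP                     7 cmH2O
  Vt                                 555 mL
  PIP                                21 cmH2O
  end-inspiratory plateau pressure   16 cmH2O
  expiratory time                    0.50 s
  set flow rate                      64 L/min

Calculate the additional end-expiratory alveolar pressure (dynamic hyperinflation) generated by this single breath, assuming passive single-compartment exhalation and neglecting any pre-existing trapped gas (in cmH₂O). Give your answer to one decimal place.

Flow: 64 L/min ÷ 60 = 1.0667 L/s.
R = (PIP − Pplat)/V̇ = (21 − 16) / 1.0667 = 5.0/1.0667 = 4.687 cmH2O·s/L.
C = Vt/(Pplat − PEEP) = 555.0 / (16 − 7) = 555.0/9.0 = 61.667 mL/cmH2O.
τ = R × C = 4.687 × 0.06167 L/cmH2O = 0.289 s.
Fraction remaining = e^(−Te/τ) = e^(−0.50/0.289) = 0.1773; trapped volume = 555.0 × 0.1773 = 98.402 mL.
Additional alveolar pressure from trapping ≈ V_trapped / C = 98.402 / 61.667 = 1.596 cmH2O.

1.6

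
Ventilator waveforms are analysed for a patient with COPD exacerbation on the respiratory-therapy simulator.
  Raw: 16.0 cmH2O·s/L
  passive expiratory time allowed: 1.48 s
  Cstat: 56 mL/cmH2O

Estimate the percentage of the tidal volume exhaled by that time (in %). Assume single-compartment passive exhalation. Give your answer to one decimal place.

τ = R × C = 16.0 × 56 mL/cmH2O = 16.0 × 0.056 L/cmH2O = 0.896 s.
Passive exhalation: V(t)/V₀ = e^(−t/τ) = e^(−1.48/0.896) = 0.1917.
Fraction exhaled = 1 − 0.1917 = 0.8083 → 80.83%.

80.8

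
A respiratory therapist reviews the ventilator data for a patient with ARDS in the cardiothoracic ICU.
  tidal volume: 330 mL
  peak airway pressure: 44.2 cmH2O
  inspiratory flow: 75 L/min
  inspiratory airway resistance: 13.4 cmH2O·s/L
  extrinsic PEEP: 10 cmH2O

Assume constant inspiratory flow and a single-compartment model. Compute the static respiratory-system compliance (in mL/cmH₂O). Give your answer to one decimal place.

18.9

Flow: 75 L/min ÷ 60 = 1.25 L/s.
Equation of motion (constant flow): PIP = Vt/C + R·V̇ + PEEP.
Vt/C = PIP − R·V̇ − PEEP = 44.2 − 13.4×1.25 − 10 = 44.2 − 16.75 − 10 = 17.45 cmH2O.
C = Vt / 17.45 = 330 / 17.45 = 18.911 mL/cmH2O.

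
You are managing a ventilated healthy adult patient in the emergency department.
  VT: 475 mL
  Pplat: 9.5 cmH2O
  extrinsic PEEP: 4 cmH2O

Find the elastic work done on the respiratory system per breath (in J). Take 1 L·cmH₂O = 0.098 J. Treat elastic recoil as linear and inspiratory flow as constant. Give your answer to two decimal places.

Elastic work ≈ ½ × (Pplat − PEEP) × Vt = 0.5 × (9.5 − 4) × 0.475 L = 0.5 × 5.5 × 0.475 = 1.306 L·cmH2O.
× 0.098 J/(L·cmH2O) → 0.128 J.

0.13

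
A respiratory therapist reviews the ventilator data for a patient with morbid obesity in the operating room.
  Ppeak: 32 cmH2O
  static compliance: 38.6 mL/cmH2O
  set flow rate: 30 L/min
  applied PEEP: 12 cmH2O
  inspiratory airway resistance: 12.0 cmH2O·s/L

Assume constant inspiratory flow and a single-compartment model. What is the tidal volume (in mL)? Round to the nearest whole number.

540

Flow: 30 L/min ÷ 60 = 0.5 L/s.
Equation of motion (constant flow): PIP = Vt/C + R·V̇ + PEEP.
Vt/C = PIP − R·V̇ − PEEP = 32 − 6.0 − 12 = 14.0 cmH2O.
Vt = C × 14.0 = 38.6 × 14.0 = 540.4 mL.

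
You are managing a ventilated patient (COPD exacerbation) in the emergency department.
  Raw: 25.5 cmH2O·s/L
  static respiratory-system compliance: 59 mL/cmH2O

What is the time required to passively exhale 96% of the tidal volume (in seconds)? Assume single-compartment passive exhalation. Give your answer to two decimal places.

τ = R × C = 25.5 × 59 mL/cmH2O = 25.5 × 0.059 L/cmH2O = 1.505 s.
Exhaled fraction f = 1 − e^(−t/τ) → t = −τ·ln(1 − f) = −1.505·ln(0.04) = 4.844 s.

4.84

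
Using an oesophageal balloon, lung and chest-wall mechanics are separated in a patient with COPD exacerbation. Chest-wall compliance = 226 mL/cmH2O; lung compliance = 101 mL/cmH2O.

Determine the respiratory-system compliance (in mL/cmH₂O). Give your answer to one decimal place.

Lung and chest wall are elastances in series: 1/Crs = 1/CL + 1/Ccw.
1/Crs = 1/101 + 1/226 = 0.01433.
Crs = 69.784 mL/cmH2O.

69.8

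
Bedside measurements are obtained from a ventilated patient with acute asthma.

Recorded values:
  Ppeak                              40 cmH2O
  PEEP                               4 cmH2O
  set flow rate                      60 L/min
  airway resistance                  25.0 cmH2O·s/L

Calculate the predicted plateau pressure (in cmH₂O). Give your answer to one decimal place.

15.0

Flow: 60 L/min ÷ 60 = 1 L/s.
Pplat = PIP − Raw × flow = 40 − 25.0 × 1 = 40 − 25.0 = 15.0 cmH2O.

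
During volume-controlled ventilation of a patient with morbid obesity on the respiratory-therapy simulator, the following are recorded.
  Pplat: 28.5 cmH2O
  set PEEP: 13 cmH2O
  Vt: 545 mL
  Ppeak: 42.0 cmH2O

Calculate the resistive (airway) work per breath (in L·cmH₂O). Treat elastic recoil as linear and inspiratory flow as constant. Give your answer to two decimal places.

With constant inspiratory flow the resistive pressure is constant at PIP − Pplat = 42.0 − 28.5 = 13.5 cmH2O, so resistive work = 13.5 × 0.545 = 7.358 L·cmH2O.

7.36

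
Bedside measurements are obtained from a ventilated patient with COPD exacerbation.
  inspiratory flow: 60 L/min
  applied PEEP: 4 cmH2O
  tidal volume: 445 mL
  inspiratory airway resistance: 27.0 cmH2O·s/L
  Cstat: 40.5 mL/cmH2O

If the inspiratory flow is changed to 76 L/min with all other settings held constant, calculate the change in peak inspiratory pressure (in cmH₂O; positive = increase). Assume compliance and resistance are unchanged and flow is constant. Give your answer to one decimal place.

Flow: 60 L/min ÷ 60 = 1 L/s.
New flow: 76 L/min ÷ 60 = 1.2667 L/s.
PIP = Vt/C + R·V̇ + PEEP (constant-flow equation of motion).
Only the resistive term changes: ΔPIP = R × ΔV̇ = 27.0 × (1.2667 − 1) = 27.0 × 0.2667 = 7.201 cmH2O.

7.2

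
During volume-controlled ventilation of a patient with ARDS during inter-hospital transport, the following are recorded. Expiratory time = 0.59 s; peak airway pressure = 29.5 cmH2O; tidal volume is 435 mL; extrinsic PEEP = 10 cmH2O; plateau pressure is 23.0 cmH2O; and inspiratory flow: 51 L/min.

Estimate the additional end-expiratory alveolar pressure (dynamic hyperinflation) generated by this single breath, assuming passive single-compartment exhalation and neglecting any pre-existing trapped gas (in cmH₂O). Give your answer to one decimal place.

Flow: 51 L/min ÷ 60 = 0.85 L/s.
R = (PIP − Pplat)/V̇ = (29.5 − 23.0) / 0.85 = 6.5/0.85 = 7.647 cmH2O·s/L.
C = Vt/(Pplat − PEEP) = 435.0 / (23.0 − 10) = 435.0/13.0 = 33.462 mL/cmH2O.
τ = R × C = 7.647 × 0.03346 L/cmH2O = 0.2559 s.
Fraction remaining = e^(−Te/τ) = e^(−0.59/0.2559) = 0.0997; trapped volume = 435.0 × 0.0997 = 43.37 mL.
Additional alveolar pressure from trapping ≈ V_trapped / C = 43.37 / 33.462 = 1.296 cmH2O.

1.3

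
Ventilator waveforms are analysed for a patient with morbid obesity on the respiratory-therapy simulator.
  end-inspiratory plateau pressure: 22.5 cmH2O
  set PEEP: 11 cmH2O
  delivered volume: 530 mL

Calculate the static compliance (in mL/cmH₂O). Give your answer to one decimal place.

46.1

Cstat = Vt / (Pplat − PEEP) = 530 / (22.5 − 11) = 530 / 11.5 = 46.087 mL/cmH2O.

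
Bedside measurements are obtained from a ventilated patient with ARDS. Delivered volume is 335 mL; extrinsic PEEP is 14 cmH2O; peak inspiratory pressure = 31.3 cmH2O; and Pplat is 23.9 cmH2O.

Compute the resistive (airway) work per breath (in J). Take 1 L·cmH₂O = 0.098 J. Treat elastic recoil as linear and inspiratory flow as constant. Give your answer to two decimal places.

With constant inspiratory flow the resistive pressure is constant at PIP − Pplat = 31.3 − 23.9 = 7.4 cmH2O, so resistive work = 7.4 × 0.335 = 2.479 L·cmH2O.
× 0.098 J/(L·cmH2O) → 0.2429 J.

0.24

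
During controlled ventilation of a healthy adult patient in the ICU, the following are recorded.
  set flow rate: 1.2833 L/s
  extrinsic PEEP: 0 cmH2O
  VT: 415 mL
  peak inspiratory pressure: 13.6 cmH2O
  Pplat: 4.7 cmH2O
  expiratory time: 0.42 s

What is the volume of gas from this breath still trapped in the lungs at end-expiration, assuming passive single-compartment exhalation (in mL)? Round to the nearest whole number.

209

R = (PIP − Pplat)/V̇ = (13.6 − 4.7) / 1.2833 = 8.9/1.2833 = 6.935 cmH2O·s/L.
C = Vt/(Pplat − PEEP) = 415.0 / (4.7 − 0) = 415.0/4.7 = 88.298 mL/cmH2O.
τ = R × C = 6.935 × 0.0883 L/cmH2O = 0.6124 s.
Fraction remaining = e^(−Te/τ) = e^(−0.42/0.6124) = 0.5037.
Trapped volume = 415.0 × 0.5037 = 209.04 mL.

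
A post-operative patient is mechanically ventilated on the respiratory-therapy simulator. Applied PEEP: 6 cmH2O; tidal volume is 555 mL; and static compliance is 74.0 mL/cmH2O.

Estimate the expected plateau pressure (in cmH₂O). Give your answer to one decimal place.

13.5

Pplat = PEEP + Vt / Cstat = 6 + 555 / 74.0 = 6 + 7.5 = 13.5 cmH2O.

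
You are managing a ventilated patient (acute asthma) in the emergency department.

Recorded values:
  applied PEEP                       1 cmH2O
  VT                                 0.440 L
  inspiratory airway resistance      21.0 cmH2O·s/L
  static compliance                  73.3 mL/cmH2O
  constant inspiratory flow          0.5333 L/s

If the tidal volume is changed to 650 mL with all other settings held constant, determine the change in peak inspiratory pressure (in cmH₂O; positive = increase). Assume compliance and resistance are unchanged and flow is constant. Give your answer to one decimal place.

2.9

PIP = Vt/C + R·V̇ + PEEP (constant-flow equation of motion).
Only the elastic term changes: ΔPIP = ΔVt / C = (650 − 440) / 73.3 = 2.865 cmH2O.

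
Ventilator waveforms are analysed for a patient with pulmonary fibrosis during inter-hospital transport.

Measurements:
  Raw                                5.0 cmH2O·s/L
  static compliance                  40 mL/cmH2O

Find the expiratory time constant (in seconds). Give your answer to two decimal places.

τ = R × C = 5.0 × 40 mL/cmH2O = 5.0 × 0.040 L/cmH2O = 0.2 s.

0.20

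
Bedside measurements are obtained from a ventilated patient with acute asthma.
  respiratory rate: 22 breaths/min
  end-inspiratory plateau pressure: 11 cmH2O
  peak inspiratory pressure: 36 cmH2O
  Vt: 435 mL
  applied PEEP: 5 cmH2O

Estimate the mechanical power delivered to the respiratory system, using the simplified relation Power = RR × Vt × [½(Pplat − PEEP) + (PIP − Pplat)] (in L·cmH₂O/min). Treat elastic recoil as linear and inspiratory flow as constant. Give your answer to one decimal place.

Per-breath work = Vt × [½(Pplat−PEEP) + (PIP−Pplat)] = 0.435 × [0.5×6.0 + 25.0] = 0.435 × 28.0 = 12.18 L·cmH2O.
Power = 22 × 12.18 = 267.96 L·cmH2O/min.

268.0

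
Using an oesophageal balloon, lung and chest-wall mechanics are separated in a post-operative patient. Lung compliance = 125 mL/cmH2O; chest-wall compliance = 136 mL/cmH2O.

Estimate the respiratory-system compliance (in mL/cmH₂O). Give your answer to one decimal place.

Lung and chest wall are elastances in series: 1/Crs = 1/CL + 1/Ccw.
1/Crs = 1/125 + 1/136 = 0.01535.
Crs = 65.147 mL/cmH2O.

65.1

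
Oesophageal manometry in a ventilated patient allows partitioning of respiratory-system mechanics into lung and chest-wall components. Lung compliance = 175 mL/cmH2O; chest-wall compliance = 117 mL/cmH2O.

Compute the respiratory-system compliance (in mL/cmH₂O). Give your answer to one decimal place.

Lung and chest wall are elastances in series: 1/Crs = 1/CL + 1/Ccw.
1/Crs = 1/175 + 1/117 = 0.01426.
Crs = 70.126 mL/cmH2O.

70.1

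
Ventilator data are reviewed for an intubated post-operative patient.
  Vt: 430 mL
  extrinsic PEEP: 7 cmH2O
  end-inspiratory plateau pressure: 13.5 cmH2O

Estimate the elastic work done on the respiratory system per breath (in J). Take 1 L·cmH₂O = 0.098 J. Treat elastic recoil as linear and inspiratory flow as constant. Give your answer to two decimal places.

Elastic work ≈ ½ × (Pplat − PEEP) × Vt = 0.5 × (13.5 − 7) × 0.430 L = 0.5 × 6.5 × 0.430 = 1.398 L·cmH2O.
× 0.098 J/(L·cmH2O) → 0.137 J.

0.14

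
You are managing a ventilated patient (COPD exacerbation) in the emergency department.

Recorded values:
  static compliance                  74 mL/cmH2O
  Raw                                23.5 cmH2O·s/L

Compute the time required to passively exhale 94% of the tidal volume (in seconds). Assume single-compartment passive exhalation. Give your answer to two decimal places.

τ = R × C = 23.5 × 74 mL/cmH2O = 23.5 × 0.074 L/cmH2O = 1.739 s.
Exhaled fraction f = 1 − e^(−t/τ) → t = −τ·ln(1 − f) = −1.739·ln(0.06) = 4.893 s.

4.89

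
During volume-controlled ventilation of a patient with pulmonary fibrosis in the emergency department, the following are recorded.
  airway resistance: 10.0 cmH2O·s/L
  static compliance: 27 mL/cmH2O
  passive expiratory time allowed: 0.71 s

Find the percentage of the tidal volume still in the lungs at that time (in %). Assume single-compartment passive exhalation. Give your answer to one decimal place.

τ = R × C = 10.0 × 27 mL/cmH2O = 10.0 × 0.027 L/cmH2O = 0.27 s.
Passive exhalation: V(t)/V₀ = e^(−t/τ) = e^(−0.71/0.27) = 0.07211.
Fraction remaining = 0.07211 → 7.211%.

7.2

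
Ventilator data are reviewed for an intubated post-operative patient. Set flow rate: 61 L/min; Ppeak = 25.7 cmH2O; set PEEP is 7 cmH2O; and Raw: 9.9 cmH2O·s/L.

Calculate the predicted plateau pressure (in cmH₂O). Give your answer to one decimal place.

15.6

Flow: 61 L/min ÷ 60 = 1.0167 L/s.
Pplat = PIP − Raw × flow = 25.7 − 9.9 × 1.0167 = 25.7 − 10.065 = 15.635 cmH2O.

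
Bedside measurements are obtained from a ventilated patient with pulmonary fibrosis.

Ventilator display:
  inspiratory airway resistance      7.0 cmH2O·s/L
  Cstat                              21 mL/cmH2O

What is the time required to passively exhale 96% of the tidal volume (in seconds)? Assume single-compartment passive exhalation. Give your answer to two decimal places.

0.47

τ = R × C = 7.0 × 21 mL/cmH2O = 7.0 × 0.021 L/cmH2O = 0.147 s.
Exhaled fraction f = 1 − e^(−t/τ) → t = −τ·ln(1 − f) = −0.147·ln(0.04) = 0.4732 s.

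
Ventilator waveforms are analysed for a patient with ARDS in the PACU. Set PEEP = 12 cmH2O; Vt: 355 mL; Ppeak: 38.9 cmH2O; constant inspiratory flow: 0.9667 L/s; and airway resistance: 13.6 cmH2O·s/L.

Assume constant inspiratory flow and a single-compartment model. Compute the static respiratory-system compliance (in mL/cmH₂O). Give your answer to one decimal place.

Equation of motion (constant flow): PIP = Vt/C + R·V̇ + PEEP.
Vt/C = PIP − R·V̇ − PEEP = 38.9 − 13.6×0.9667 − 12 = 38.9 − 13.147 − 12 = 13.753 cmH2O.
C = Vt / 13.753 = 355 / 13.753 = 25.813 mL/cmH2O.

25.8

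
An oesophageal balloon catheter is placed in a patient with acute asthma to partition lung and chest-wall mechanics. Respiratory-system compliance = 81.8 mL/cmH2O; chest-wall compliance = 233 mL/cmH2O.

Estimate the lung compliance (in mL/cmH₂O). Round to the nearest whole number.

1/CL = 1/Crs − 1/Ccw.
1/CL = 1/81.8 − 1/233 = 0.007933.
CL = 126.06 mL/cmH2O.

126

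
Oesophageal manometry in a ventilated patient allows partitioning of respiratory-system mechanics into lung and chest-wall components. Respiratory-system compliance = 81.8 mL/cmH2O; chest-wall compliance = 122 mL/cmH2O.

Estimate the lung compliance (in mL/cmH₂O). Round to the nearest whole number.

1/CL = 1/Crs − 1/Ccw.
1/CL = 1/81.8 − 1/122 = 0.004028.
CL = 248.26 mL/cmH2O.

248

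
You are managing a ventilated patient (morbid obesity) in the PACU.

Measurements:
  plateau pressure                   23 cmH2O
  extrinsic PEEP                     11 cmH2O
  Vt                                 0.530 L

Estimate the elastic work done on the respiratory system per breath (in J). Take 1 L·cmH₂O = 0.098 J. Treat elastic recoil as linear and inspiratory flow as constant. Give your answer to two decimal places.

0.31

Elastic work ≈ ½ × (Pplat − PEEP) × Vt = 0.5 × (23 − 11) × 0.530 L = 0.5 × 12.0 × 0.530 = 3.18 L·cmH2O.
× 0.098 J/(L·cmH2O) → 0.3116 J.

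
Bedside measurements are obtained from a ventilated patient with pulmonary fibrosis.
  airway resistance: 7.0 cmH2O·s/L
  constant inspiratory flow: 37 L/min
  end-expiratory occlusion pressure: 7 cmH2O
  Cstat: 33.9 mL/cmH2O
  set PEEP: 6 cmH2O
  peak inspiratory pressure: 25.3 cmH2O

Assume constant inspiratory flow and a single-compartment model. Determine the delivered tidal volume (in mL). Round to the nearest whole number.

Flow: 37 L/min ÷ 60 = 0.6167 L/s.
Total PEEP = 7 cmH2O (set 6 + intrinsic 1); this is the baseline alveolar pressure.
Equation of motion (constant flow): PIP = Vt/C + R·V̇ + PEEP.
Vt/C = PIP − R·V̇ − PEEP = 25.3 − 4.317 − 7 = 13.983 cmH2O.
Vt = C × 13.983 = 33.9 × 13.983 = 474.02 mL.

474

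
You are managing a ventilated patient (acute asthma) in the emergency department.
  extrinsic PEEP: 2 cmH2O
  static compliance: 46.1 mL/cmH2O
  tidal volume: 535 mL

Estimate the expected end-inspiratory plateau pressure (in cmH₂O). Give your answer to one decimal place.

13.6

Pplat = PEEP + Vt / Cstat = 2 + 535 / 46.1 = 2 + 11.605 = 13.605 cmH2O.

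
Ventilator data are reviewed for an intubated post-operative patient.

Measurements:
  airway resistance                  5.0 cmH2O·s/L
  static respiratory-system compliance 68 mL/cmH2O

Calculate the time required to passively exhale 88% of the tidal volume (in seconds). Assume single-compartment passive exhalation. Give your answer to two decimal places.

τ = R × C = 5.0 × 68 mL/cmH2O = 5.0 × 0.068 L/cmH2O = 0.34 s.
Exhaled fraction f = 1 − e^(−t/τ) → t = −τ·ln(1 − f) = −0.34·ln(0.12) = 0.7209 s.

0.72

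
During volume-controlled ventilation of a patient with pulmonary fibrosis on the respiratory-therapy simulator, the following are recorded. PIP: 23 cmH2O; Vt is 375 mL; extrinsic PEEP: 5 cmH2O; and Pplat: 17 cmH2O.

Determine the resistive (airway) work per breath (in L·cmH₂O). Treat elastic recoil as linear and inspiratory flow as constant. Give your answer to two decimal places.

With constant inspiratory flow the resistive pressure is constant at PIP − Pplat = 23 − 17 = 6.0 cmH2O, so resistive work = 6.0 × 0.375 = 2.25 L·cmH2O.

2.25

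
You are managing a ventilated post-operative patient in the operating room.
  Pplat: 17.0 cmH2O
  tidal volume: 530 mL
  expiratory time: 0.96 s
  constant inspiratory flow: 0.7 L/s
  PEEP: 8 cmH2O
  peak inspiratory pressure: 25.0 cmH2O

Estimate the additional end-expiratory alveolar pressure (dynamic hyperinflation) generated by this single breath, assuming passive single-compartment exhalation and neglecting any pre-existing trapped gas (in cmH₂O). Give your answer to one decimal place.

2.2

R = (PIP − Pplat)/V̇ = (25.0 − 17.0) / 0.7 = 8.0/0.7 = 11.429 cmH2O·s/L.
C = Vt/(Pplat − PEEP) = 530.0 / (17.0 − 8) = 530.0/9.0 = 58.889 mL/cmH2O.
τ = R × C = 11.429 × 0.05889 L/cmH2O = 0.6731 s.
Fraction remaining = e^(−Te/τ) = e^(−0.96/0.6731) = 0.2402; trapped volume = 530.0 × 0.2402 = 127.31 mL.
Additional alveolar pressure from trapping ≈ V_trapped / C = 127.31 / 58.889 = 2.162 cmH2O.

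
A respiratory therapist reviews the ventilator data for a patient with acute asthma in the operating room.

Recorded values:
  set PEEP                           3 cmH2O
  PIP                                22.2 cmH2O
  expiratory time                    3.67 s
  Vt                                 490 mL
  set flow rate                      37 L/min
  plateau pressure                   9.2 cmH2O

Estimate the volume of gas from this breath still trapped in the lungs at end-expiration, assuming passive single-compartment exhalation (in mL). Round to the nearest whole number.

Flow: 37 L/min ÷ 60 = 0.6167 L/s.
R = (PIP − Pplat)/V̇ = (22.2 − 9.2) / 0.6167 = 13.0/0.6167 = 21.08 cmH2O·s/L.
C = Vt/(Pplat − PEEP) = 490.0 / (9.2 − 3) = 490.0/6.2 = 79.032 mL/cmH2O.
τ = R × C = 21.08 × 0.07903 L/cmH2O = 1.666 s.
Fraction remaining = e^(−Te/τ) = e^(−3.67/1.666) = 0.1105.
Trapped volume = 490.0 × 0.1105 = 54.145 mL.

54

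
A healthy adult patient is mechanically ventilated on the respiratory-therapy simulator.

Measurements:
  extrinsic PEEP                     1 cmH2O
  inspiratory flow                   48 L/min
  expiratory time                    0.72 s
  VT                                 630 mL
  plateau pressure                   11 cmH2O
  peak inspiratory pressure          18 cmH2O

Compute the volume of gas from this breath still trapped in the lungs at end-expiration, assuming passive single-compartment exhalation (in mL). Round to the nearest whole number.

171

Flow: 48 L/min ÷ 60 = 0.8 L/s.
R = (PIP − Pplat)/V̇ = (18 − 11) / 0.8 = 7.0/0.8 = 8.75 cmH2O·s/L.
C = Vt/(Pplat − PEEP) = 630.0 / (11 − 1) = 630.0/10.0 = 63.0 mL/cmH2O.
τ = R × C = 8.75 × 0.063 L/cmH2O = 0.5513 s.
Fraction remaining = e^(−Te/τ) = e^(−0.72/0.5513) = 0.2709.
Trapped volume = 630.0 × 0.2709 = 170.67 mL.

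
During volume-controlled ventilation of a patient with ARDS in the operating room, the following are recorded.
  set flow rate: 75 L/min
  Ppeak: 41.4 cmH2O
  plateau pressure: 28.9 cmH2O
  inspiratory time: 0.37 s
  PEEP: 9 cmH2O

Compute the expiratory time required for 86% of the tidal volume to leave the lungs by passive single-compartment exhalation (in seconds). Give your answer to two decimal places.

0.46

Flow: 75 L/min ÷ 60 = 1.25 L/s.
Vt = flow × Ti = 1.25 L/s × 0.37 s × 1000 mL/L = 462.5 mL.
R = (PIP − Pplat)/V̇ = (41.4 − 28.9) / 1.25 = 12.5/1.25 = 10.0 cmH2O·s/L.
C = Vt/(Pplat − PEEP) = 462.5 / (28.9 − 9) = 462.5/19.9 = 23.241 mL/cmH2O.
τ = R × C = 10.0 × 0.02324 L/cmH2O = 0.2324 s.
t = −τ·ln(1 − 0.86) = −0.2324·ln(0.14) = 0.4569 s.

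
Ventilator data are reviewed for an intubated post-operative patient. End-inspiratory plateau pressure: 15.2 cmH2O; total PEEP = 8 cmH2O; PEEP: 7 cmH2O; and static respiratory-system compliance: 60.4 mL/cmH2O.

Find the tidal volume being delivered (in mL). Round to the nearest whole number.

End-expiratory occlusion gives total PEEP = 8 cmH2O (intrinsic PEEP = 8 − 7 = 1). Use total PEEP for the elastic gradient.
Vt = Cstat × (Pplat − PEEPtotal) = 60.4 × (15.2 − 8) = 60.4 × 7.2 = 434.88 mL.

435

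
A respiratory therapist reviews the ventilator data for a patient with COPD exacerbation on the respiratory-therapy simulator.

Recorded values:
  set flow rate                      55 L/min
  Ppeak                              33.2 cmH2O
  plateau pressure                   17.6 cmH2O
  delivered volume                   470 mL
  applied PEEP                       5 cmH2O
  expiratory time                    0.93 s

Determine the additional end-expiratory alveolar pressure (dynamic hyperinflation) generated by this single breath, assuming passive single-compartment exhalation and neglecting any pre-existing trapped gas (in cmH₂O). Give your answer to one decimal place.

Flow: 55 L/min ÷ 60 = 0.9167 L/s.
R = (PIP − Pplat)/V̇ = (33.2 − 17.6) / 0.9167 = 15.6/0.9167 = 17.018 cmH2O·s/L.
C = Vt/(Pplat − PEEP) = 470.0 / (17.6 − 5) = 470.0/12.6 = 37.302 mL/cmH2O.
τ = R × C = 17.018 × 0.0373 L/cmH2O = 0.6348 s.
Fraction remaining = e^(−Te/τ) = e^(−0.93/0.6348) = 0.2311; trapped volume = 470.0 × 0.2311 = 108.62 mL.
Additional alveolar pressure from trapping ≈ V_trapped / C = 108.62 / 37.302 = 2.912 cmH2O.

2.9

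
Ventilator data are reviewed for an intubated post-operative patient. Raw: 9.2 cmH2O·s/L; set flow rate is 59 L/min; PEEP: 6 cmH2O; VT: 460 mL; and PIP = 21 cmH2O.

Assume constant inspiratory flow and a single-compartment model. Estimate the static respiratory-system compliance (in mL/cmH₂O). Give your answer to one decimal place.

77.3

Flow: 59 L/min ÷ 60 = 0.9833 L/s.
Equation of motion (constant flow): PIP = Vt/C + R·V̇ + PEEP.
Vt/C = PIP − R·V̇ − PEEP = 21 − 9.2×0.9833 − 6 = 21 − 9.046 − 6 = 5.954 cmH2O.
C = Vt / 5.954 = 460 / 5.954 = 77.259 mL/cmH2O.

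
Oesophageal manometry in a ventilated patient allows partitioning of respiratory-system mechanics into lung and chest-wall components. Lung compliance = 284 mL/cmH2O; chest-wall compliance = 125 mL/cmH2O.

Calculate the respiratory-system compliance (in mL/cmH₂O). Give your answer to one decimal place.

Lung and chest wall are elastances in series: 1/Crs = 1/CL + 1/Ccw.
1/Crs = 1/284 + 1/125 = 0.01152.
Crs = 86.806 mL/cmH2O.

86.8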